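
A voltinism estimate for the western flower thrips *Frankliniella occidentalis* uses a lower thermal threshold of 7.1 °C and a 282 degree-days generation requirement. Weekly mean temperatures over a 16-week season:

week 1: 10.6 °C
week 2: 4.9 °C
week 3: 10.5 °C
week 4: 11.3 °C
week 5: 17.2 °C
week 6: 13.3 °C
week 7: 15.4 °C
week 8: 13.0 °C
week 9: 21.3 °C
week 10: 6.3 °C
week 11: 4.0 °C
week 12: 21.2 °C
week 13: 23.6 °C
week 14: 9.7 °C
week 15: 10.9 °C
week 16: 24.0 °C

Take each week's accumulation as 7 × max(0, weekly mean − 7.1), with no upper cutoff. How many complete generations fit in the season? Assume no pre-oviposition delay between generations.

Weekly DD (7 × max(0, T̄ − 7.1)): 24.5, 0.0, 23.8, 29.4, 70.7, 43.4, 58.1, 41.3, 99.4, 0.0, 0.0, 98.7, 115.5, 18.2, 26.6, 118.3.
Season total = 767.9 DD.
Complete generations = ⌊767.9 / 282⌋ = 2.

2 generations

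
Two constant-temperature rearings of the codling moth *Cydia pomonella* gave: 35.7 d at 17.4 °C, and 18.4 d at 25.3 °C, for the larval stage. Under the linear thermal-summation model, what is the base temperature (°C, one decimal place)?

9.0 °C

Equal thermal constants: D₁(T₁ − T_b) = D₂(T₂ − T_b).
35.7·(17.4 − T_b) = 18.4·(25.3 − T_b)
T_b = (35.7·17.4 − 18.4·25.3) / (35.7 − 18.4) = 155.66 / 17.3 = 8.998 °C ≈ 9.0 °C.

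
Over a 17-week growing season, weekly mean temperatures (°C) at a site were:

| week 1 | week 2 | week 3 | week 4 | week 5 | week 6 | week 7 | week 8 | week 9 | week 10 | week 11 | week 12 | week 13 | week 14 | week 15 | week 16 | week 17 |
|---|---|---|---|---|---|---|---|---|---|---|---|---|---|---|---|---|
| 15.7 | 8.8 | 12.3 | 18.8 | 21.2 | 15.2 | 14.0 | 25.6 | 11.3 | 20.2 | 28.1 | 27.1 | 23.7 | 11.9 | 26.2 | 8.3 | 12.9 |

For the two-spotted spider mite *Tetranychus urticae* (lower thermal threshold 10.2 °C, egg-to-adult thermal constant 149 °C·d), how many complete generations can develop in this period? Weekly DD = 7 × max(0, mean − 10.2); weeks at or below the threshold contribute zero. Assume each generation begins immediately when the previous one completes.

6 generations

Weekly DD (7 × max(0, T̄ − 10.2)): 38.5, 0.0, 14.7, 60.2, 77.0, 35.0, 26.6, 107.8, 7.7, 70.0, 125.3, 118.3, 94.5, 11.9, 112.0, 0.0, 18.9.
Season total = 918.4 DD.
Complete generations = ⌊918.4 / 149⌋ = 6.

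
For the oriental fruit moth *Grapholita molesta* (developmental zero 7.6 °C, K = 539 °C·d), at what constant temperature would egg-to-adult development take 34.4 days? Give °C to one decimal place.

23.3 °C

Required daily accumulation = 539 / 34.4 = 15.669 DD/day.
T = T_base + 15.669 = 7.6 + 15.669 = 23.269 ≈ 23.3 °C.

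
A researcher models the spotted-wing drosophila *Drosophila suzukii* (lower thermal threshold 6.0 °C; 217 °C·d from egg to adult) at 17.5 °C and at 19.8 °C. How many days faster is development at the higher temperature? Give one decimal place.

At 17.5 °C: 217 / (17.5 − 6.0) = 217 / 11.5 = 18.870 d.
At 19.8 °C: 217 / (19.8 − 6.0) = 217 / 13.8 = 15.725 d.
Difference = |18.870 − 15.725| = 3.145 ≈ 3.1 days.

3.1 days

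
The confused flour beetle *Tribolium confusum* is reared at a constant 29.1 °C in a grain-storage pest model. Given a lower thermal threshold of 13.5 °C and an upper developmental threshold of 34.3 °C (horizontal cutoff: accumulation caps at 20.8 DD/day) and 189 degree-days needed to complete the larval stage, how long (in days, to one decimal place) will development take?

12.1 days

Daily accumulation = 29.1 − 13.5 = 15.6 DD/day.
Duration = 189 / 15.6 = 12.115 ≈ 12.1 days.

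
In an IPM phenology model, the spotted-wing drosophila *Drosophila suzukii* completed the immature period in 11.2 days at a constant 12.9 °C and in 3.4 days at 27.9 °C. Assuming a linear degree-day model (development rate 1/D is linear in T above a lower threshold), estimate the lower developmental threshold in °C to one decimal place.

Under the model K = D·(T − T_b), so D₁·(T₁ − T_b) = D₂·(T₂ − T_b).
11.2·(12.9 − T_b) = 3.4·(27.9 − T_b)
T_b = (11.2·12.9 − 3.4·27.9) / (11.2 − 3.4) = 49.62 / 7.8 = 6.362 °C ≈ 6.4 °C.

6.4 °C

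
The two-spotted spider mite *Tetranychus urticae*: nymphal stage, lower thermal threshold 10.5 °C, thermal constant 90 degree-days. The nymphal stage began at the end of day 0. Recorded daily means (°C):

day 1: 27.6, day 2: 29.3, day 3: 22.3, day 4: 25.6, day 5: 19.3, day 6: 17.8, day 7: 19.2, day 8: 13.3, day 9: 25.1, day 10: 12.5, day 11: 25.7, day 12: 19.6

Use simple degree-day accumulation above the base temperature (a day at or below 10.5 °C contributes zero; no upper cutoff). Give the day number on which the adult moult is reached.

Daily DD above 10.5 °C: 17.1, 18.8, 11.8, 15.1, 8.8, 7.3, 8.7, 2.8, 14.6, 2.0, 15.2, 9.1.
Cumulative: 17.1, 35.9, 47.7, 62.8, 71.6, 78.9, 87.6, 90.4, 105.0, 107.0, 122.2, 131.3.
The total first reaches 90 DD on day 8.

day 8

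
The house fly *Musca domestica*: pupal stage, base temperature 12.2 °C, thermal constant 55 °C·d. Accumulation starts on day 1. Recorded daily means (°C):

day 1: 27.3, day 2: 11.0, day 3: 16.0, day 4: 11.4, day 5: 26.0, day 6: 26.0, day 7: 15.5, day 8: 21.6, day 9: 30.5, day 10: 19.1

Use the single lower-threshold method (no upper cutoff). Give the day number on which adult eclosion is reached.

Daily DD above 12.2 °C: 15.1, 0.0, 3.8, 0.0, 13.8, 13.8, 3.3, 9.4, 18.3, 6.9.
Cumulative: 15.1, 15.1, 18.9, 18.9, 32.7, 46.5, 49.8, 59.2, 77.5, 84.4.
The total first reaches 55 DD on day 8.

day 8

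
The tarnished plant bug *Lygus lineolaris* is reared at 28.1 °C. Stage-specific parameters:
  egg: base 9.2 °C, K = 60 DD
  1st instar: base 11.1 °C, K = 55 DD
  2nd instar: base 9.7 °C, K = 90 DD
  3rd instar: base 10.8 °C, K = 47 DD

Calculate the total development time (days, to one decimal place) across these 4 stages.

14.0 days

egg: 60 / (28.1 − 9.2) = 60 / 18.9 = 3.175 d.
1st instar: 55 / (28.1 − 11.1) = 55 / 17.0 = 3.235 d.
2nd instar: 90 / (28.1 − 9.7) = 90 / 18.4 = 4.891 d.
3rd instar: 47 / (28.1 − 10.8) = 47 / 17.3 = 2.717 d.
Sum = 14.018 ≈ 14.0 days.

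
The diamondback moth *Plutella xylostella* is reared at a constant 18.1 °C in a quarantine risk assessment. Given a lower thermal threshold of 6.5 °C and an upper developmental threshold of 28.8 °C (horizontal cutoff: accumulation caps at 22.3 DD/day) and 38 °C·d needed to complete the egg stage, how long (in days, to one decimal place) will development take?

Daily accumulation = 18.1 − 6.5 = 11.6 DD/day.
Duration = 38 / 11.6 = 3.276 ≈ 3.3 days.

3.3 days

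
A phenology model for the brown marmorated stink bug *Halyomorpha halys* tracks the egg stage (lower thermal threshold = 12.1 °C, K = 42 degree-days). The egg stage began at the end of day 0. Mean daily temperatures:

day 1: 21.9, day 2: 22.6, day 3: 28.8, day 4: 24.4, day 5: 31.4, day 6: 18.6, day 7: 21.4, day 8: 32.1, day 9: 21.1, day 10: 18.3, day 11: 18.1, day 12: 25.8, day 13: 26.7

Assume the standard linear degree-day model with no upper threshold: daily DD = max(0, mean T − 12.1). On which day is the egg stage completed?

Daily DD above 12.1 °C: 9.8, 10.5, 16.7, 12.3, 19.3, 6.5, 9.3, 20.0, 9.0, 6.2, 6.0, 13.7, 14.6.
Cumulative: 9.8, 20.3, 37.0, 49.3, 68.6, 75.1, 84.4, 104.4, 113.4, 119.6, 125.6, 139.3, 153.9.
The total first reaches 42 DD on day 4.

day 4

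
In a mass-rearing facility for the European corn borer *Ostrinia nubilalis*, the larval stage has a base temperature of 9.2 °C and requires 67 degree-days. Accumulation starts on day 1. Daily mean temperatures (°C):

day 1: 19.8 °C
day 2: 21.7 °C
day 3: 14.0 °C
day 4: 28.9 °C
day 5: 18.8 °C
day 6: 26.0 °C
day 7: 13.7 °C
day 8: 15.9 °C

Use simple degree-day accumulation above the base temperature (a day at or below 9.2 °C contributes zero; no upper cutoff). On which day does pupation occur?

Daily DD above 9.2 °C: 10.6, 12.5, 4.8, 19.7, 9.6, 16.8, 4.5, 6.7.
Cumulative: 10.6, 23.1, 27.9, 47.6, 57.2, 74.0, 78.5, 85.2.
The total first reaches 67 DD on day 6.

day 6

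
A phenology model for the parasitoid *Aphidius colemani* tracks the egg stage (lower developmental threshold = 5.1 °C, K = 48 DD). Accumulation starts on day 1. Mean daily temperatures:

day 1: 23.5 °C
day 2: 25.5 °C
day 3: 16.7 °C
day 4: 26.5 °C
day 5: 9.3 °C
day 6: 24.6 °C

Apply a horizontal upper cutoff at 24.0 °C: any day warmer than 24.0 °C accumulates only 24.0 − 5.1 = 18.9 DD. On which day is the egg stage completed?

Daily DD above 5.1 °C (capped at 18.9): 18.4, 18.9, 11.6, 18.9, 4.2, 18.9.
Cumulative: 18.4, 37.3, 48.9, 67.8, 72.0, 90.9.
The total first reaches 48 DD on day 3.

day 3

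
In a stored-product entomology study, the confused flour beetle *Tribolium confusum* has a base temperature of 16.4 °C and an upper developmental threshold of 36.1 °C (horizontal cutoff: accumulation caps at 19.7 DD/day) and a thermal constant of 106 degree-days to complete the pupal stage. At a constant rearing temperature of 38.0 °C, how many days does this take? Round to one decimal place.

5.4 days

Temperature 38.0 °C exceeds the upper threshold, so daily accumulation caps at 36.1 − 16.4 = 19.7 DD/day.
Duration = 106 / 19.7 = 5.381 ≈ 5.4 days.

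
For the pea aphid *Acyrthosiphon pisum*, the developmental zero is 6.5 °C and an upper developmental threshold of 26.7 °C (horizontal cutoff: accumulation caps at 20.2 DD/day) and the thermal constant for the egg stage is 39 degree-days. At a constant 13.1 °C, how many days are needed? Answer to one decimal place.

Daily accumulation = 13.1 − 6.5 = 6.6 DD/day.
Duration = 39 / 6.6 = 5.909 ≈ 5.9 days.

5.9 days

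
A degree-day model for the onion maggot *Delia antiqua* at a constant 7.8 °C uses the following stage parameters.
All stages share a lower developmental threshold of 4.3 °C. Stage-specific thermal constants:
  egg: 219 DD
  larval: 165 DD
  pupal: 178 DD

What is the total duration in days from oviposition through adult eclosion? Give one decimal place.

Daily accumulation at 7.8 °C = 7.8 − 4.3 = 3.5 DD/day.
Total K = 219 + 165 + 178 = 562 DD.
Total duration = 562 / 3.5 = 160.571 ≈ 160.6 days.

160.6 days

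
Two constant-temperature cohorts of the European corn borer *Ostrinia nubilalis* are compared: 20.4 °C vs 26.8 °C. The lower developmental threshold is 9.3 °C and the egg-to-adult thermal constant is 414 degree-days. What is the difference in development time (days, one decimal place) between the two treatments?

13.6 days

At 20.4 °C: 414 / (20.4 − 9.3) = 414 / 11.1 = 37.297 d.
At 26.8 °C: 414 / (26.8 − 9.3) = 414 / 17.5 = 23.657 d.
Difference = |37.297 − 23.657| = 13.640 ≈ 13.6 days.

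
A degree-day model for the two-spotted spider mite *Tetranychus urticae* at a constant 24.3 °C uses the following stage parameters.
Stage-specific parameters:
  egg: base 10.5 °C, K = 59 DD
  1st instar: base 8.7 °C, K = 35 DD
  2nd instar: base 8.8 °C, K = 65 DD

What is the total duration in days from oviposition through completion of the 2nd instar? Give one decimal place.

10.7 days

egg: 59 / (24.3 − 10.5) = 59 / 13.8 = 4.275 d.
1st instar: 35 / (24.3 − 8.7) = 35 / 15.6 = 2.244 d.
2nd instar: 65 / (24.3 − 8.8) = 65 / 15.5 = 4.194 d.
Sum = 10.713 ≈ 10.7 days.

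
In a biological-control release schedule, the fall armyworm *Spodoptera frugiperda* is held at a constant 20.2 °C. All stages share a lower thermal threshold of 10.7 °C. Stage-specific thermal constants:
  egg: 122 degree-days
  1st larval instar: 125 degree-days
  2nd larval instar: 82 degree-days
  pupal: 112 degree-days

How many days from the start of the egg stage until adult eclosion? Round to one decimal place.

Daily accumulation at 20.2 °C = 20.2 − 10.7 = 9.5 DD/day.
Total K = 122 + 125 + 82 + 112 = 441 DD.
Total duration = 441 / 9.5 = 46.421 ≈ 46.4 days.

46.4 days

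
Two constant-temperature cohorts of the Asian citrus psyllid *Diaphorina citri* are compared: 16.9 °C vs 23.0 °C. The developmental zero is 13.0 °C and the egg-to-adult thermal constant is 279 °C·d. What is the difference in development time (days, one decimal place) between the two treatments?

At 16.9 °C: 279 / (16.9 − 13.0) = 279 / 3.9 = 71.538 d.
At 23.0 °C: 279 / (23.0 − 13.0) = 279 / 10.0 = 27.900 d.
Difference = |71.538 − 27.900| = 43.638 ≈ 43.6 days.

43.6 days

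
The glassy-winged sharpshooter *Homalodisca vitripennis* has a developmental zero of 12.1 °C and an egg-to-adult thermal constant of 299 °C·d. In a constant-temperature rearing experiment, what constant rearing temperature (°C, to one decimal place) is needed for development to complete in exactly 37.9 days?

20.0 °C

Required daily accumulation = 299 / 37.9 = 7.889 DD/day.
T = T_base + 7.889 = 12.1 + 7.889 = 19.989 ≈ 20.0 °C.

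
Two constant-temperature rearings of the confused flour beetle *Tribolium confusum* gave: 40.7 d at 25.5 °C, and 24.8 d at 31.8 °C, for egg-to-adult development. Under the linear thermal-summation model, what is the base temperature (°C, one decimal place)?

15.7 °C

Linear rate model ⇒ the product D·(T − T_b) is constant across temperatures.
40.7·(25.5 − T_b) = 24.8·(31.8 − T_b)
T_b = (40.7·25.5 − 24.8·31.8) / (40.7 − 24.8) = 249.21 / 15.9 = 15.674 °C ≈ 15.7 °C.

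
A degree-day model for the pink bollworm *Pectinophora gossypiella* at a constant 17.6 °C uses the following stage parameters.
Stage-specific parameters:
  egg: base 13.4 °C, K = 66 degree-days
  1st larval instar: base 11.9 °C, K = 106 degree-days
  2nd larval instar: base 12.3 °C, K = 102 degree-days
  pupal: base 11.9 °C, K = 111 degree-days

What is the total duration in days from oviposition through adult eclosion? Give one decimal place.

egg: 66 / (17.6 − 13.4) = 66 / 4.2 = 15.714 d.
1st larval instar: 106 / (17.6 − 11.9) = 106 / 5.7 = 18.596 d.
2nd larval instar: 102 / (17.6 − 12.3) = 102 / 5.3 = 19.245 d.
pupal: 111 / (17.6 − 11.9) = 111 / 5.7 = 19.474 d.
Sum = 73.030 ≈ 73.0 days.

73.0 days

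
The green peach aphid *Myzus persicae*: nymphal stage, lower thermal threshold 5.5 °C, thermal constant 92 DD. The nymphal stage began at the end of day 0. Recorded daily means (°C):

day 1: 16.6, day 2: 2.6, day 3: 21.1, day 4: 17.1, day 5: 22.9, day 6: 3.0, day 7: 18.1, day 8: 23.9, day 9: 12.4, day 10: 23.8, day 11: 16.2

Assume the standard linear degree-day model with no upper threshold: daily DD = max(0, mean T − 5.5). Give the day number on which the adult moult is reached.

day 9

Daily DD above 5.5 °C: 11.1, 0.0, 15.6, 11.6, 17.4, 0.0, 12.6, 18.4, 6.9, 18.3, 10.7.
Cumulative: 11.1, 11.1, 26.7, 38.3, 55.7, 55.7, 68.3, 86.7, 93.6, 111.9, 122.6.
The total first reaches 92 DD on day 9.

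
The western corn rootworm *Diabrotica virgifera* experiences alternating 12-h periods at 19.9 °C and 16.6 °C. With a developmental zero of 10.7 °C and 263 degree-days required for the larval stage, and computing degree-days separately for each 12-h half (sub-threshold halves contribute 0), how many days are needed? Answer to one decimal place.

Day half: max(0, 19.9 − 10.7) × 0.5 = 9.2 × 0.5 = 4.60 DD.
Night half: max(0, 16.6 − 10.7) × 0.5 = 5.9 × 0.5 = 2.95 DD.
Per 24 h: 7.55 DD/day.
Duration = 263 / 7.55 = 34.834 ≈ 34.8 days.

34.8 days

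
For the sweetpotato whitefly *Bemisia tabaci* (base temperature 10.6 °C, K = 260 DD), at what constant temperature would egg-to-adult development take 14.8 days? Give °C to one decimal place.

Required daily accumulation = 260 / 14.8 = 17.568 DD/day.
T = T_base + 17.568 = 10.6 + 17.568 = 28.168 ≈ 28.2 °C.

28.2 °C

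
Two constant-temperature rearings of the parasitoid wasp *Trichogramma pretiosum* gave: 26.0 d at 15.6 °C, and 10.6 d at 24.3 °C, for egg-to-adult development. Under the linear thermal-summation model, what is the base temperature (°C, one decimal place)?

Equal thermal constants: D₁(T₁ − T_b) = D₂(T₂ − T_b).
26.0·(15.6 − T_b) = 10.6·(24.3 − T_b)
T_b = (26.0·15.6 − 10.6·24.3) / (26.0 − 10.6) = 148.02 / 15.4 = 9.612 °C ≈ 9.6 °C.

9.6 °C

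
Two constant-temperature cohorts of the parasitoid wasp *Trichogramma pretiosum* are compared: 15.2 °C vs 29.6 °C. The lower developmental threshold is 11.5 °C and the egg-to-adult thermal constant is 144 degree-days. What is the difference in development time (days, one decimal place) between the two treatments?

At 15.2 °C: 144 / (15.2 − 11.5) = 144 / 3.7 = 38.919 d.
At 29.6 °C: 144 / (29.6 − 11.5) = 144 / 18.1 = 7.956 d.
Difference = |38.919 − 7.956| = 30.963 ≈ 31.0 days.

31.0 days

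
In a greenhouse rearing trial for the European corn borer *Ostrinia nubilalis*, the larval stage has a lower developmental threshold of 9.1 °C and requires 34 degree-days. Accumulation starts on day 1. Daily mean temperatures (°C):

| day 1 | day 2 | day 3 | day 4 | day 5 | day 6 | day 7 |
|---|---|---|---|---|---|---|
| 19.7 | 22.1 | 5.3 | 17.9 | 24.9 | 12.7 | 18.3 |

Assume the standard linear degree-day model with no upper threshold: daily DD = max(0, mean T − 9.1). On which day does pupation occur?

Daily DD above 9.1 °C: 10.6, 13.0, 0.0, 8.8, 15.8, 3.6, 9.2.
Cumulative: 10.6, 23.6, 23.6, 32.4, 48.2, 51.8, 61.0.
The total first reaches 34 DD on day 5.

day 5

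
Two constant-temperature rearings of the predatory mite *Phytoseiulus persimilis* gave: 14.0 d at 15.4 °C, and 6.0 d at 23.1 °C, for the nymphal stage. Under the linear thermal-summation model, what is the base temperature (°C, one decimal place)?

Equal thermal constants: D₁(T₁ − T_b) = D₂(T₂ − T_b).
14.0·(15.4 − T_b) = 6.0·(23.1 − T_b)
T_b = (14.0·15.4 − 6.0·23.1) / (14.0 − 6.0) = 77.00 / 8.0 = 9.625 °C ≈ 9.6 °C.

9.6 °C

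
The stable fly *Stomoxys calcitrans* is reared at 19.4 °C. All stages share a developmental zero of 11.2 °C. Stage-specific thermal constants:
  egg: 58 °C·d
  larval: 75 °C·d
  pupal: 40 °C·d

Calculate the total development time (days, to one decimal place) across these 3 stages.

21.1 days

Daily accumulation at 19.4 °C = 19.4 − 11.2 = 8.2 DD/day.
Total K = 58 + 75 + 40 = 173 DD.
Total duration = 173 / 8.2 = 21.098 ≈ 21.1 days.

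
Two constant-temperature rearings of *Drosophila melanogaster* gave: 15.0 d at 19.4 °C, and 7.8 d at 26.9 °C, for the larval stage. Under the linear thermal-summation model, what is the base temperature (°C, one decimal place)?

11.3 °C

Under the model K = D·(T − T_b), so D₁·(T₁ − T_b) = D₂·(T₂ − T_b).
15.0·(19.4 − T_b) = 7.8·(26.9 − T_b)
T_b = (15.0·19.4 − 7.8·26.9) / (15.0 − 7.8) = 81.18 / 7.2 = 11.275 °C ≈ 11.3 °C.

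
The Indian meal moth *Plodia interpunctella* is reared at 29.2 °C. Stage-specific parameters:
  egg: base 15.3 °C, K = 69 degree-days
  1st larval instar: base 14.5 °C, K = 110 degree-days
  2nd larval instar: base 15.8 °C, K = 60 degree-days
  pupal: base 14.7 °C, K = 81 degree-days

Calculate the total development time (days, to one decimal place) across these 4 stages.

22.5 days

egg: 69 / (29.2 − 15.3) = 69 / 13.9 = 4.964 d.
1st larval instar: 110 / (29.2 − 14.5) = 110 / 14.7 = 7.483 d.
2nd larval instar: 60 / (29.2 − 15.8) = 60 / 13.4 = 4.478 d.
pupal: 81 / (29.2 − 14.7) = 81 / 14.5 = 5.586 d.
Sum = 22.511 ≈ 22.5 days.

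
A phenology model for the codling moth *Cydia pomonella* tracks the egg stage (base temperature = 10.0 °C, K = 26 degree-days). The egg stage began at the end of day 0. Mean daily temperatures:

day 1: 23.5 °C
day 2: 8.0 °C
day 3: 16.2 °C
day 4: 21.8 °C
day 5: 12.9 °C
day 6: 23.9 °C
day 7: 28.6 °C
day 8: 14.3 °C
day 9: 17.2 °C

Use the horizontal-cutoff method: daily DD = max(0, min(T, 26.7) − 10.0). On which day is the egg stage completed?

day 4

Daily DD above 10.0 °C (capped at 16.7): 13.5, 0.0, 6.2, 11.8, 2.9, 13.9, 16.7, 4.3, 7.2.
Cumulative: 13.5, 13.5, 19.7, 31.5, 34.4, 48.3, 65.0, 69.3, 76.5.
The total first reaches 26 DD on day 4.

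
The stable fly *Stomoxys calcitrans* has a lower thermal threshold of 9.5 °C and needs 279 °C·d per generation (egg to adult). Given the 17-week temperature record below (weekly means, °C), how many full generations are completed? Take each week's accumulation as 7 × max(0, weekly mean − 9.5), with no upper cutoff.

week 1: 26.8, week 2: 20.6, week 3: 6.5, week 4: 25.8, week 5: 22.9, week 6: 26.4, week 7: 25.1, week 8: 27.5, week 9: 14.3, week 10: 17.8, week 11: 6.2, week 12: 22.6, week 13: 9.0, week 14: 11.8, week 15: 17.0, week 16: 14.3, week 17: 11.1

Weekly DD (7 × max(0, T̄ − 9.5)): 121.1, 77.7, 0.0, 114.1, 93.8, 118.3, 109.2, 126.0, 33.6, 58.1, 0.0, 91.7, 0.0, 16.1, 52.5, 33.6, 11.2.
Season total = 1057.0 DD.
Complete generations = ⌊1057.0 / 279⌋ = 3.

3 generations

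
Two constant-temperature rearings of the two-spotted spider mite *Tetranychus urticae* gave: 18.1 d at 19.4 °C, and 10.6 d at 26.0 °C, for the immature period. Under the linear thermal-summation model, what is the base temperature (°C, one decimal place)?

10.1 °C

Linear rate model ⇒ the product D·(T − T_b) is constant across temperatures.
18.1·(19.4 − T_b) = 10.6·(26.0 − T_b)
T_b = (18.1·19.4 − 10.6·26.0) / (18.1 − 10.6) = 75.54 / 7.5 = 10.072 °C ≈ 10.1 °C.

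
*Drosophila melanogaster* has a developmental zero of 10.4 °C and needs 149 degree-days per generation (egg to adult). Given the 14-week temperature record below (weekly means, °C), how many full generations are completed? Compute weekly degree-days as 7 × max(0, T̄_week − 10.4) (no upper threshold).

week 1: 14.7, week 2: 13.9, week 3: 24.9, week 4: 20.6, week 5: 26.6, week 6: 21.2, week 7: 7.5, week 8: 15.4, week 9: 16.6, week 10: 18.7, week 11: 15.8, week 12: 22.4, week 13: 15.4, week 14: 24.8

Weekly DD (7 × max(0, T̄ − 10.4)): 30.1, 24.5, 101.5, 71.4, 113.4, 75.6, 0.0, 35.0, 43.4, 58.1, 37.8, 84.0, 35.0, 100.8.
Season total = 810.6 DD.
Complete generations = ⌊810.6 / 149⌋ = 5.

5 generations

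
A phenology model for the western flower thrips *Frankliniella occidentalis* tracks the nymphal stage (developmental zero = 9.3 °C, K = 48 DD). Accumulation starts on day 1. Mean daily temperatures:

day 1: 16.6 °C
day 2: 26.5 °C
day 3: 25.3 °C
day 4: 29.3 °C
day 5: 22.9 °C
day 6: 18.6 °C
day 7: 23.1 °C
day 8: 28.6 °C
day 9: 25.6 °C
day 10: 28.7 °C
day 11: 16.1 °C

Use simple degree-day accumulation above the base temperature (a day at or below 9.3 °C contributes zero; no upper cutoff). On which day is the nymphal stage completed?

Daily DD above 9.3 °C: 7.3, 17.2, 16.0, 20.0, 13.6, 9.3, 13.8, 19.3, 16.3, 19.4, 6.8.
Cumulative: 7.3, 24.5, 40.5, 60.5, 74.1, 83.4, 97.2, 116.5, 132.8, 152.2, 159.0.
The total first reaches 48 DD on day 4.

day 4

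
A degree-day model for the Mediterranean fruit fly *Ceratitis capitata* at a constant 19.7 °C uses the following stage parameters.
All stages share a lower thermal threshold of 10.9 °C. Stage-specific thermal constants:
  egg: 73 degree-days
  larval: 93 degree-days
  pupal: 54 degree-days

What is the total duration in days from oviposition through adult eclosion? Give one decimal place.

Daily accumulation at 19.7 °C = 19.7 − 10.9 = 8.8 DD/day.
Total K = 73 + 93 + 54 = 220 DD.
Total duration = 220 / 8.8 = 25.000 ≈ 25.0 days.

25.0 days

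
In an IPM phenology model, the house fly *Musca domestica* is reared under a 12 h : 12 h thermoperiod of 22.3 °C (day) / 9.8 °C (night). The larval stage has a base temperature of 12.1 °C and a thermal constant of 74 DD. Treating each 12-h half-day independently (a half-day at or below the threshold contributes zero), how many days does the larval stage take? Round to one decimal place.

14.5 days

Day half: max(0, 22.3 − 12.1) × 0.5 = 10.2 × 0.5 = 5.10 DD.
Night half: max(0, 9.8 − 12.1) × 0.5 = 0.0 × 0.5 = 0.00 DD.
Per 24 h: 5.10 DD/day.
Duration = 74 / 5.10 = 14.510 ≈ 14.5 days.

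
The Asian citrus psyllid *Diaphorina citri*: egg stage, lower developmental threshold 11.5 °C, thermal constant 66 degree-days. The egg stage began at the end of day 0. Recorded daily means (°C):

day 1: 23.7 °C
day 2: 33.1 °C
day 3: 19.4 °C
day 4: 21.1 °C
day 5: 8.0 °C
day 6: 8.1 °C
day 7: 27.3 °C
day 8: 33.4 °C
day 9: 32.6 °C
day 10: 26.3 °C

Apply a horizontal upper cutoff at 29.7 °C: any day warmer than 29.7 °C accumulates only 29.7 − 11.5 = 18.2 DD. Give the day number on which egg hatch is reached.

day 8

Daily DD above 11.5 °C (capped at 18.2): 12.2, 18.2, 7.9, 9.6, 0.0, 0.0, 15.8, 18.2, 18.2, 14.8.
Cumulative: 12.2, 30.4, 38.3, 47.9, 47.9, 47.9, 63.7, 81.9, 100.1, 114.9.
The total first reaches 66 DD on day 8.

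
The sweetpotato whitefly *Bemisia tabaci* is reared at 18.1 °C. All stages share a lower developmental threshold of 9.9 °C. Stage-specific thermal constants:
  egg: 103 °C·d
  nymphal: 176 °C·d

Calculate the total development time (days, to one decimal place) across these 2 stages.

Daily accumulation at 18.1 °C = 18.1 − 9.9 = 8.2 DD/day.
Total K = 103 + 176 = 279 DD.
Total duration = 279 / 8.2 = 34.024 ≈ 34.0 days.

34.0 days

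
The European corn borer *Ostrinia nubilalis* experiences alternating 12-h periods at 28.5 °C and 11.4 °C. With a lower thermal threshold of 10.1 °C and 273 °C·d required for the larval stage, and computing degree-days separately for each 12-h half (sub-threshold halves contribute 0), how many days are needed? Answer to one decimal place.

27.7 days

Day half: max(0, 28.5 − 10.1) × 0.5 = 18.4 × 0.5 = 9.20 DD.
Night half: max(0, 11.4 − 10.1) × 0.5 = 1.3 × 0.5 = 0.65 DD.
Per 24 h: 9.85 DD/day.
Duration = 273 / 9.85 = 27.716 ≈ 27.7 days.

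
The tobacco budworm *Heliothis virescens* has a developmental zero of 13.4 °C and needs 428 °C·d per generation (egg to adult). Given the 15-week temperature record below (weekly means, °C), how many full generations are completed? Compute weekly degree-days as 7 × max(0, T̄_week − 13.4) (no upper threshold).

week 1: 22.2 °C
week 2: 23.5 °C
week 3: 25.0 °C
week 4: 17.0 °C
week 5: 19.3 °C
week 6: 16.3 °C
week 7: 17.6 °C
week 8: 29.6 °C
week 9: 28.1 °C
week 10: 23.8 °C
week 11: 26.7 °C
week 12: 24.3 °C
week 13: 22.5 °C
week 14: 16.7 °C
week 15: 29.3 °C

2 generations

Weekly DD (7 × max(0, T̄ − 13.4)): 61.6, 70.7, 81.2, 25.2, 41.3, 20.3, 29.4, 113.4, 102.9, 72.8, 93.1, 76.3, 63.7, 23.1, 111.3.
Season total = 986.3 DD.
Complete generations = ⌊986.3 / 428⌋ = 2.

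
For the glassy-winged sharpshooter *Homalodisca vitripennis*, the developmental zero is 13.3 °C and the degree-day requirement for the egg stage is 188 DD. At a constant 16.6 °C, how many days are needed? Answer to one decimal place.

57.0 days

Daily accumulation = 16.6 − 13.3 = 3.3 DD/day.
Duration = 188 / 3.3 = 56.970 ≈ 57.0 days.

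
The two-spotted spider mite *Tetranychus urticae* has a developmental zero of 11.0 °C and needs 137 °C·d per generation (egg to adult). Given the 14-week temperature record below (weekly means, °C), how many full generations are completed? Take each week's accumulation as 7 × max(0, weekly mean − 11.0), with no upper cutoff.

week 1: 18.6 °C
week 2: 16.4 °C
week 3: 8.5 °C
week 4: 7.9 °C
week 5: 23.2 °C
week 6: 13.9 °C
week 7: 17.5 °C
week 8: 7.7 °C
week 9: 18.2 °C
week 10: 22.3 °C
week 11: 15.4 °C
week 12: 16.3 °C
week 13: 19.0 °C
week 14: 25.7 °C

Weekly DD (7 × max(0, T̄ − 11.0)): 53.2, 37.8, 0.0, 0.0, 85.4, 20.3, 45.5, 0.0, 50.4, 79.1, 30.8, 37.1, 56.0, 102.9.
Season total = 598.5 DD.
Complete generations = ⌊598.5 / 137⌋ = 4.

4 generations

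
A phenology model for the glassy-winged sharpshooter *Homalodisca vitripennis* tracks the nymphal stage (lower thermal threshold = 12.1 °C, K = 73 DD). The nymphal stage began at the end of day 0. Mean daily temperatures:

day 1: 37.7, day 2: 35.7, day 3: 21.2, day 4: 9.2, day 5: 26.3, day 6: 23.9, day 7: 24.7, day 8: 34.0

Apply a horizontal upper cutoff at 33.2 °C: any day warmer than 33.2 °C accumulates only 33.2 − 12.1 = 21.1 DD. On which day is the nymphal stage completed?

Daily DD above 12.1 °C (capped at 21.1): 21.1, 21.1, 9.1, 0.0, 14.2, 11.8, 12.6, 21.1.
Cumulative: 21.1, 42.2, 51.3, 51.3, 65.5, 77.3, 89.9, 111.0.
The total first reaches 73 DD on day 6.

day 6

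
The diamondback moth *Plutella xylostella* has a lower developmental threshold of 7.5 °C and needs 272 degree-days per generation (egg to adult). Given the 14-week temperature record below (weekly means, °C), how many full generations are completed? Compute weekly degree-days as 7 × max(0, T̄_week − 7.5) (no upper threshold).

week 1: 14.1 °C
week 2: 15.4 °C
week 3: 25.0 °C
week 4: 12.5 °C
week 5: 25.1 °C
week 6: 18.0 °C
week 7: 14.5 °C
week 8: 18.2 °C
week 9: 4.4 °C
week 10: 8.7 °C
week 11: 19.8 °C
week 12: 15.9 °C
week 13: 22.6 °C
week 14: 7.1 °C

3 generations

Weekly DD (7 × max(0, T̄ − 7.5)): 46.2, 55.3, 122.5, 35.0, 123.2, 73.5, 49.0, 74.9, 0.0, 8.4, 86.1, 58.8, 105.7, 0.0.
Season total = 838.6 DD.
Complete generations = ⌊838.6 / 272⌋ = 3.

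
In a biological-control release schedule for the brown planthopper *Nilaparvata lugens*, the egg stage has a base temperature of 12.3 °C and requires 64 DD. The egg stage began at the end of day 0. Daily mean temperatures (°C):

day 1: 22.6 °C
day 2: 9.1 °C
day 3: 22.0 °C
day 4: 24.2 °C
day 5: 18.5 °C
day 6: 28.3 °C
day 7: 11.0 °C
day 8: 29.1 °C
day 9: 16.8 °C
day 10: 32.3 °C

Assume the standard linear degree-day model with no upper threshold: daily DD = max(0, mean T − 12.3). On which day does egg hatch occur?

Daily DD above 12.3 °C: 10.3, 0.0, 9.7, 11.9, 6.2, 16.0, 0.0, 16.8, 4.5, 20.0.
Cumulative: 10.3, 10.3, 20.0, 31.9, 38.1, 54.1, 54.1, 70.9, 75.4, 95.4.
The total first reaches 64 DD on day 8.

day 8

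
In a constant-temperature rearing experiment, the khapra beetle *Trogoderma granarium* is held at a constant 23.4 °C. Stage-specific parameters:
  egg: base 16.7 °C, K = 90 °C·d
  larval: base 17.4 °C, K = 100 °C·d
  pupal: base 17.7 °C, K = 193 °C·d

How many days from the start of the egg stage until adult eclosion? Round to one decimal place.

egg: 90 / (23.4 − 16.7) = 90 / 6.7 = 13.433 d.
larval: 100 / (23.4 − 17.4) = 100 / 6.0 = 16.667 d.
pupal: 193 / (23.4 − 17.7) = 193 / 5.7 = 33.860 d.
Sum = 63.959 ≈ 64.0 days.

64.0 days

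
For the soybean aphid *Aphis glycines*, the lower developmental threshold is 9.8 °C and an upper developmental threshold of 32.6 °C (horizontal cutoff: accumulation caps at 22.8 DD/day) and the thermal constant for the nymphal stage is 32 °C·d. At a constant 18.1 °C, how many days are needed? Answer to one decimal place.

Daily accumulation = 18.1 − 9.8 = 8.3 DD/day.
Duration = 32 / 8.3 = 3.855 ≈ 3.9 days.

3.9 days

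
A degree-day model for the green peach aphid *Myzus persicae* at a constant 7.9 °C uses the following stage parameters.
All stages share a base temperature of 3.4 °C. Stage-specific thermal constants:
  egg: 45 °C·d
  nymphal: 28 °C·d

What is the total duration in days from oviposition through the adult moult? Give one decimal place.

Daily accumulation at 7.9 °C = 7.9 − 3.4 = 4.5 DD/day.
Total K = 45 + 28 = 73 DD.
Total duration = 73 / 4.5 = 16.222 ≈ 16.2 days.

16.2 days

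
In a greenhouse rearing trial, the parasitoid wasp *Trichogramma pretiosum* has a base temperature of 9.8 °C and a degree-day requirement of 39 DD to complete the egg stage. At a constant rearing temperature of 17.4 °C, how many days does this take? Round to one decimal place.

Daily accumulation = 17.4 − 9.8 = 7.6 DD/day.
Duration = 39 / 7.6 = 5.132 ≈ 5.1 days.

5.1 days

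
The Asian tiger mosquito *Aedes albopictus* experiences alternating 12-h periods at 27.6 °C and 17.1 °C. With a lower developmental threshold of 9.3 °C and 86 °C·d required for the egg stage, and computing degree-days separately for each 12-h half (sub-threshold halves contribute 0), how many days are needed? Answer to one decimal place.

Day half: max(0, 27.6 − 9.3) × 0.5 = 18.3 × 0.5 = 9.15 DD.
Night half: max(0, 17.1 − 9.3) × 0.5 = 7.8 × 0.5 = 3.90 DD.
Per 24 h: 13.05 DD/day.
Duration = 86 / 13.05 = 6.590 ≈ 6.6 days.

6.6 days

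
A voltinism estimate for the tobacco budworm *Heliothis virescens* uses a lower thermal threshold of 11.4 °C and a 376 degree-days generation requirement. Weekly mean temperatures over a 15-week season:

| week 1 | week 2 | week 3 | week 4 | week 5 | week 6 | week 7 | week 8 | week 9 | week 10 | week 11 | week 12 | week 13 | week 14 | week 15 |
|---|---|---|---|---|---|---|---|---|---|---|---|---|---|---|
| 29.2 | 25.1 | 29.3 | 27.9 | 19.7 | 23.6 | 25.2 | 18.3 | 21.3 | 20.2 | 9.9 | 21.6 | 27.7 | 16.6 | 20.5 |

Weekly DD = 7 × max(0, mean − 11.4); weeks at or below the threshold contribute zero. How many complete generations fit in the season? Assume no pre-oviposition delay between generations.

3 generations

Weekly DD (7 × max(0, T̄ − 11.4)): 124.6, 95.9, 125.3, 115.5, 58.1, 85.4, 96.6, 48.3, 69.3, 61.6, 0.0, 71.4, 114.1, 36.4, 63.7.
Season total = 1166.2 DD.
Complete generations = ⌊1166.2 / 376⌋ = 3.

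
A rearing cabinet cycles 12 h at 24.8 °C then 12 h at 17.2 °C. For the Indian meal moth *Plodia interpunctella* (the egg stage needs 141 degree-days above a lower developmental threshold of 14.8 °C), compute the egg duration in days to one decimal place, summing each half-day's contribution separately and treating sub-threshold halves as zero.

22.7 days

Day half: max(0, 24.8 − 14.8) × 0.5 = 10.0 × 0.5 = 5.00 DD.
Night half: max(0, 17.2 − 14.8) × 0.5 = 2.4 × 0.5 = 1.20 DD.
Per 24 h: 6.20 DD/day.
Duration = 141 / 6.20 = 22.742 ≈ 22.7 days.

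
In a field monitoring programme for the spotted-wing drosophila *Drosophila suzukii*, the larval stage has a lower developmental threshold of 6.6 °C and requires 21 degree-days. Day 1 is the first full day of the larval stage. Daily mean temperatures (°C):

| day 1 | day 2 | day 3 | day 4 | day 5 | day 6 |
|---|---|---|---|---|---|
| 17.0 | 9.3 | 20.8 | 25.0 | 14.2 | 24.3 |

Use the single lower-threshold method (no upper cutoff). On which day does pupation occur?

day 3

Daily DD above 6.6 °C: 10.4, 2.7, 14.2, 18.4, 7.6, 17.7.
Cumulative: 10.4, 13.1, 27.3, 45.7, 53.3, 71.0.
The total first reaches 21 DD on day 3.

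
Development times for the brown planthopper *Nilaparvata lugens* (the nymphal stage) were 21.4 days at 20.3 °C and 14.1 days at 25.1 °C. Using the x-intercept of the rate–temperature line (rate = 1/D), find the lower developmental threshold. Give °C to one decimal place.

Linear rate model ⇒ the product D·(T − T_b) is constant across temperatures.
21.4·(20.3 − T_b) = 14.1·(25.1 − T_b)
T_b = (21.4·20.3 − 14.1·25.1) / (21.4 − 14.1) = 80.51 / 7.3 = 11.029 °C ≈ 11.0 °C.

11.0 °C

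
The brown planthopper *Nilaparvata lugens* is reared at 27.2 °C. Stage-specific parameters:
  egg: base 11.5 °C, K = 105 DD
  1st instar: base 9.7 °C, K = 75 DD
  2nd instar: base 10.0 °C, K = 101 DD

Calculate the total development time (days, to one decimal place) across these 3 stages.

egg: 105 / (27.2 − 11.5) = 105 / 15.7 = 6.688 d.
1st instar: 75 / (27.2 − 9.7) = 75 / 17.5 = 4.286 d.
2nd instar: 101 / (27.2 − 10.0) = 101 / 17.2 = 5.872 d.
Sum = 16.846 ≈ 16.8 days.

16.8 days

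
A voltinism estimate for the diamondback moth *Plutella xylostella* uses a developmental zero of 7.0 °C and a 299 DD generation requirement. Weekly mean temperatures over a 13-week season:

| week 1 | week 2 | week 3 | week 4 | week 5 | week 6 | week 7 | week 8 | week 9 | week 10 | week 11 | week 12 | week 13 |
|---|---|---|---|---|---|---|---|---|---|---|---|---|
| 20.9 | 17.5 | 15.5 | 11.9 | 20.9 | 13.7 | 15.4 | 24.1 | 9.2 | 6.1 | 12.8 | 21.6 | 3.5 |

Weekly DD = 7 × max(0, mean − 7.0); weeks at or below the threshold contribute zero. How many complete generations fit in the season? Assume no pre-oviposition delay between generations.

Weekly DD (7 × max(0, T̄ − 7.0)): 97.3, 73.5, 59.5, 34.3, 97.3, 46.9, 58.8, 119.7, 15.4, 0.0, 40.6, 102.2, 0.0.
Season total = 745.5 DD.
Complete generations = ⌊745.5 / 299⌋ = 2.

2 generations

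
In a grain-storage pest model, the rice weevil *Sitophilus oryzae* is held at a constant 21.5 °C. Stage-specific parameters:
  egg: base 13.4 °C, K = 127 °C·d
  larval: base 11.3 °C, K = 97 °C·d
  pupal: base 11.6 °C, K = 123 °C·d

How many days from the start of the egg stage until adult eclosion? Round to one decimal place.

37.6 days

egg: 127 / (21.5 − 13.4) = 127 / 8.1 = 15.679 d.
larval: 97 / (21.5 − 11.3) = 97 / 10.2 = 9.510 d.
pupal: 123 / (21.5 − 11.6) = 123 / 9.9 = 12.424 d.
Sum = 37.613 ≈ 37.6 days.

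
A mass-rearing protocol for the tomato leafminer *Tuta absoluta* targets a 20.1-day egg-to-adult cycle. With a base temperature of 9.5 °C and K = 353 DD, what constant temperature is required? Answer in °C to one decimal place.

27.1 °C

Required daily accumulation = 353 / 20.1 = 17.562 DD/day.
T = T_base + 17.562 = 9.5 + 17.562 = 27.062 ≈ 27.1 °C.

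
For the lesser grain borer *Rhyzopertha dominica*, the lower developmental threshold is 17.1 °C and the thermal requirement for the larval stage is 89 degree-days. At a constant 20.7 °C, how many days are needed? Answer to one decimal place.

Daily accumulation = 20.7 − 17.1 = 3.6 DD/day.
Duration = 89 / 3.6 = 24.722 ≈ 24.7 days.

24.7 days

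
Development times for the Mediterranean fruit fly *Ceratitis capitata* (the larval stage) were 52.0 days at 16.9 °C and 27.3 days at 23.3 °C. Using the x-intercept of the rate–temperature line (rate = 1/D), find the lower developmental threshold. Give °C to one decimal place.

9.8 °C

Linear rate model ⇒ the product D·(T − T_b) is constant across temperatures.
52.0·(16.9 − T_b) = 27.3·(23.3 − T_b)
T_b = (52.0·16.9 − 27.3·23.3) / (52.0 − 27.3) = 242.71 / 24.7 = 9.826 °C ≈ 9.8 °C.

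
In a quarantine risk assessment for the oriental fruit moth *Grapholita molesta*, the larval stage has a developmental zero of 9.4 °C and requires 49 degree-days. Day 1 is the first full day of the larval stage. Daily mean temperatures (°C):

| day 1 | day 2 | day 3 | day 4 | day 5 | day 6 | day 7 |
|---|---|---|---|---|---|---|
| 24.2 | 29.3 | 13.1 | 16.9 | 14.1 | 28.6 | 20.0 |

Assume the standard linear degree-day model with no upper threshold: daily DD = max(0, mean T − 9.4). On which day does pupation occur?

Daily DD above 9.4 °C: 14.8, 19.9, 3.7, 7.5, 4.7, 19.2, 10.6.
Cumulative: 14.8, 34.7, 38.4, 45.9, 50.6, 69.8, 80.4.
The total first reaches 49 DD on day 5.

day 5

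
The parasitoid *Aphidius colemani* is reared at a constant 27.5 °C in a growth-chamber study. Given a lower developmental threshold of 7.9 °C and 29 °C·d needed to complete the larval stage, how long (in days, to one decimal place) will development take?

Daily accumulation = 27.5 − 7.9 = 19.6 DD/day.
Duration = 29 / 19.6 = 1.480 ≈ 1.5 days.

1.5 days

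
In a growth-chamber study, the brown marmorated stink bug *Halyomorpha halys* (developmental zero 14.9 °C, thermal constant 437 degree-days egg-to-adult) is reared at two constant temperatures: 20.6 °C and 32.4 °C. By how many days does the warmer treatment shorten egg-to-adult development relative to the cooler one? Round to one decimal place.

At 20.6 °C: 437 / (20.6 − 14.9) = 437 / 5.7 = 76.667 d.
At 32.4 °C: 437 / (32.4 − 14.9) = 437 / 17.5 = 24.971 d.
Difference = |76.667 − 24.971| = 51.695 ≈ 51.7 days.

51.7 days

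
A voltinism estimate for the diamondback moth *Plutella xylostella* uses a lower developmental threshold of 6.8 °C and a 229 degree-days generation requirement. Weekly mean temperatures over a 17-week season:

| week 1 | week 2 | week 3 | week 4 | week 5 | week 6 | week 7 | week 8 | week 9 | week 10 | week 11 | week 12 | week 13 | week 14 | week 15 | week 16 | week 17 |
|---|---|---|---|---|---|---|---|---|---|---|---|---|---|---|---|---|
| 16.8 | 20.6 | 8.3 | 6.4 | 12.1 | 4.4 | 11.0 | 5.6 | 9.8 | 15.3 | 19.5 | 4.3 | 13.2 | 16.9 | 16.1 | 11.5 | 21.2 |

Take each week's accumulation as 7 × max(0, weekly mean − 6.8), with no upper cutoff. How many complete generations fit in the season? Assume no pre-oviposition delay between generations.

Weekly DD (7 × max(0, T̄ − 6.8)): 70.0, 96.6, 10.5, 0.0, 37.1, 0.0, 29.4, 0.0, 21.0, 59.5, 88.9, 0.0, 44.8, 70.7, 65.1, 32.9, 100.8.
Season total = 727.3 DD.
Complete generations = ⌊727.3 / 229⌋ = 3.

3 generations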